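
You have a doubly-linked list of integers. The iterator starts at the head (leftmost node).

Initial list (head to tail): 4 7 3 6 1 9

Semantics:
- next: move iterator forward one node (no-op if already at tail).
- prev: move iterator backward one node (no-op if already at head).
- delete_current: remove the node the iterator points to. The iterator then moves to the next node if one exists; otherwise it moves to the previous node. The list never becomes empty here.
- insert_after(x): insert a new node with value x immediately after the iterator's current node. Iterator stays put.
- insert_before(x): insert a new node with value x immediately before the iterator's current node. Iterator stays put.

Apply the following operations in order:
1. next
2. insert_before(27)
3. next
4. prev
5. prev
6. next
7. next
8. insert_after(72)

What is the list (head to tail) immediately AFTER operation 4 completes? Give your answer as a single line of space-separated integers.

Answer: 4 27 7 3 6 1 9

Derivation:
After 1 (next): list=[4, 7, 3, 6, 1, 9] cursor@7
After 2 (insert_before(27)): list=[4, 27, 7, 3, 6, 1, 9] cursor@7
After 3 (next): list=[4, 27, 7, 3, 6, 1, 9] cursor@3
After 4 (prev): list=[4, 27, 7, 3, 6, 1, 9] cursor@7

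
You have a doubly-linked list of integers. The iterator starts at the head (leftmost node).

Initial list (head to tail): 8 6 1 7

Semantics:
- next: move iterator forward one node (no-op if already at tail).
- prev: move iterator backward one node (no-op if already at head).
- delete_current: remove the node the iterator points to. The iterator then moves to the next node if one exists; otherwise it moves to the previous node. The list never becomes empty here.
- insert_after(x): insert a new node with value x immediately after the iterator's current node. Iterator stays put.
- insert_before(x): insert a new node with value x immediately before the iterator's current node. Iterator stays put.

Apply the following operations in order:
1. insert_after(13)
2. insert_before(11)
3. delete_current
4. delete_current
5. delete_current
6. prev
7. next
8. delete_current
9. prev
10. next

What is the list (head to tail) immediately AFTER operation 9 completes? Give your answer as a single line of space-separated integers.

Answer: 11 7

Derivation:
After 1 (insert_after(13)): list=[8, 13, 6, 1, 7] cursor@8
After 2 (insert_before(11)): list=[11, 8, 13, 6, 1, 7] cursor@8
After 3 (delete_current): list=[11, 13, 6, 1, 7] cursor@13
After 4 (delete_current): list=[11, 6, 1, 7] cursor@6
After 5 (delete_current): list=[11, 1, 7] cursor@1
After 6 (prev): list=[11, 1, 7] cursor@11
After 7 (next): list=[11, 1, 7] cursor@1
After 8 (delete_current): list=[11, 7] cursor@7
After 9 (prev): list=[11, 7] cursor@11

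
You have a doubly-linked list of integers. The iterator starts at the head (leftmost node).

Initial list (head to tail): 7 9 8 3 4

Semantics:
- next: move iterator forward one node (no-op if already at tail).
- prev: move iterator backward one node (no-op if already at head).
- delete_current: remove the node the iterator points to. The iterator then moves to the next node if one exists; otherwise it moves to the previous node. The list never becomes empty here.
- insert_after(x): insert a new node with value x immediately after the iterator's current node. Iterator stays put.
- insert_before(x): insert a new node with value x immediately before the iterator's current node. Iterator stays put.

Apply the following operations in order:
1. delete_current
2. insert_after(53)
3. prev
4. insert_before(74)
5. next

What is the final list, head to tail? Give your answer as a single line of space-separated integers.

After 1 (delete_current): list=[9, 8, 3, 4] cursor@9
After 2 (insert_after(53)): list=[9, 53, 8, 3, 4] cursor@9
After 3 (prev): list=[9, 53, 8, 3, 4] cursor@9
After 4 (insert_before(74)): list=[74, 9, 53, 8, 3, 4] cursor@9
After 5 (next): list=[74, 9, 53, 8, 3, 4] cursor@53

Answer: 74 9 53 8 3 4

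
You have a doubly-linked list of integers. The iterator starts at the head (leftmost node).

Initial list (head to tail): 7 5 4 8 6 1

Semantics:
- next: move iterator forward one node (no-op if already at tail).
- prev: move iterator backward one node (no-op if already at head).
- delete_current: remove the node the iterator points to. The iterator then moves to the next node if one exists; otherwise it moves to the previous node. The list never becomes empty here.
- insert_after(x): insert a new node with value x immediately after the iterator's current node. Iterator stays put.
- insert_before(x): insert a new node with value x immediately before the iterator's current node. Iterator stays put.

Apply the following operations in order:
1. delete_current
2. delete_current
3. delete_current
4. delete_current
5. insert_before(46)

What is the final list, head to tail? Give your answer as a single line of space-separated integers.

After 1 (delete_current): list=[5, 4, 8, 6, 1] cursor@5
After 2 (delete_current): list=[4, 8, 6, 1] cursor@4
After 3 (delete_current): list=[8, 6, 1] cursor@8
After 4 (delete_current): list=[6, 1] cursor@6
After 5 (insert_before(46)): list=[46, 6, 1] cursor@6

Answer: 46 6 1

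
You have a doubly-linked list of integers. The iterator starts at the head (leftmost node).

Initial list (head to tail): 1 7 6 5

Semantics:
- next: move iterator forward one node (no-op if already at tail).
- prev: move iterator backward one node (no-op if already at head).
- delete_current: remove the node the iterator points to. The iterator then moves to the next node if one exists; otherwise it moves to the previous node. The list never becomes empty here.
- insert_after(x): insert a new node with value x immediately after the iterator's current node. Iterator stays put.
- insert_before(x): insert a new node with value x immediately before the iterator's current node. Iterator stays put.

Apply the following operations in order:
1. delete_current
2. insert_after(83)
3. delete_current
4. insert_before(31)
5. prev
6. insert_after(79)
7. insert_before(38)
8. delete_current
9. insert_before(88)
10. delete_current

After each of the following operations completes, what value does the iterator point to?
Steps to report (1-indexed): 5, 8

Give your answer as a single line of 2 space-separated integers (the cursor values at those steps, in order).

Answer: 31 79

Derivation:
After 1 (delete_current): list=[7, 6, 5] cursor@7
After 2 (insert_after(83)): list=[7, 83, 6, 5] cursor@7
After 3 (delete_current): list=[83, 6, 5] cursor@83
After 4 (insert_before(31)): list=[31, 83, 6, 5] cursor@83
After 5 (prev): list=[31, 83, 6, 5] cursor@31
After 6 (insert_after(79)): list=[31, 79, 83, 6, 5] cursor@31
After 7 (insert_before(38)): list=[38, 31, 79, 83, 6, 5] cursor@31
After 8 (delete_current): list=[38, 79, 83, 6, 5] cursor@79
After 9 (insert_before(88)): list=[38, 88, 79, 83, 6, 5] cursor@79
After 10 (delete_current): list=[38, 88, 83, 6, 5] cursor@83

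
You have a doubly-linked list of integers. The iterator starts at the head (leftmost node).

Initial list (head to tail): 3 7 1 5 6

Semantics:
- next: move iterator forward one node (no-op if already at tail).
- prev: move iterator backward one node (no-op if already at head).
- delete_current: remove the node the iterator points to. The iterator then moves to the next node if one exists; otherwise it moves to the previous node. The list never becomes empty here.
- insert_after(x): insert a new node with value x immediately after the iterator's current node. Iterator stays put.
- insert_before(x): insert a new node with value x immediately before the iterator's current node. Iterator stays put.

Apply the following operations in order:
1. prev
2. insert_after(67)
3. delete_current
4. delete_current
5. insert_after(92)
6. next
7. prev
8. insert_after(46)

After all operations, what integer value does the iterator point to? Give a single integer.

Answer: 7

Derivation:
After 1 (prev): list=[3, 7, 1, 5, 6] cursor@3
After 2 (insert_after(67)): list=[3, 67, 7, 1, 5, 6] cursor@3
After 3 (delete_current): list=[67, 7, 1, 5, 6] cursor@67
After 4 (delete_current): list=[7, 1, 5, 6] cursor@7
After 5 (insert_after(92)): list=[7, 92, 1, 5, 6] cursor@7
After 6 (next): list=[7, 92, 1, 5, 6] cursor@92
After 7 (prev): list=[7, 92, 1, 5, 6] cursor@7
After 8 (insert_after(46)): list=[7, 46, 92, 1, 5, 6] cursor@7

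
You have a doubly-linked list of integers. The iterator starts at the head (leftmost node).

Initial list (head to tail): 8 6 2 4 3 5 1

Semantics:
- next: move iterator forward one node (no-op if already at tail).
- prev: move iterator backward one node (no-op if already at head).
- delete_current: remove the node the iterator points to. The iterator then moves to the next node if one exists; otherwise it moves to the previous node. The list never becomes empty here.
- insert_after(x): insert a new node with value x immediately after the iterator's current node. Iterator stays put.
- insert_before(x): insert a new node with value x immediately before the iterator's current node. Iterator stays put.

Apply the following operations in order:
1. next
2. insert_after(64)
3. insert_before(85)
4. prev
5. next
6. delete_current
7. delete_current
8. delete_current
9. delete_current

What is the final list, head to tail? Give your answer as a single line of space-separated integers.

Answer: 8 85 3 5 1

Derivation:
After 1 (next): list=[8, 6, 2, 4, 3, 5, 1] cursor@6
After 2 (insert_after(64)): list=[8, 6, 64, 2, 4, 3, 5, 1] cursor@6
After 3 (insert_before(85)): list=[8, 85, 6, 64, 2, 4, 3, 5, 1] cursor@6
After 4 (prev): list=[8, 85, 6, 64, 2, 4, 3, 5, 1] cursor@85
After 5 (next): list=[8, 85, 6, 64, 2, 4, 3, 5, 1] cursor@6
After 6 (delete_current): list=[8, 85, 64, 2, 4, 3, 5, 1] cursor@64
After 7 (delete_current): list=[8, 85, 2, 4, 3, 5, 1] cursor@2
After 8 (delete_current): list=[8, 85, 4, 3, 5, 1] cursor@4
After 9 (delete_current): list=[8, 85, 3, 5, 1] cursor@3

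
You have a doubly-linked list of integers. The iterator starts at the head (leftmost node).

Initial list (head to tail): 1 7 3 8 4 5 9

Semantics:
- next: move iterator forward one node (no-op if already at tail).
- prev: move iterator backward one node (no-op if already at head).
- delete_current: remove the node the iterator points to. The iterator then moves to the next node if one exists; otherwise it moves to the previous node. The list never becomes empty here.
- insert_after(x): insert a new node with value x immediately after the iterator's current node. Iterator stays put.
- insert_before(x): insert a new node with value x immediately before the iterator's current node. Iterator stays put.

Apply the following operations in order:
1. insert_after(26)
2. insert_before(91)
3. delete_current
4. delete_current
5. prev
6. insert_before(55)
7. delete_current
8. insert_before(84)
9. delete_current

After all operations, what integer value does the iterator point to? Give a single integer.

After 1 (insert_after(26)): list=[1, 26, 7, 3, 8, 4, 5, 9] cursor@1
After 2 (insert_before(91)): list=[91, 1, 26, 7, 3, 8, 4, 5, 9] cursor@1
After 3 (delete_current): list=[91, 26, 7, 3, 8, 4, 5, 9] cursor@26
After 4 (delete_current): list=[91, 7, 3, 8, 4, 5, 9] cursor@7
After 5 (prev): list=[91, 7, 3, 8, 4, 5, 9] cursor@91
After 6 (insert_before(55)): list=[55, 91, 7, 3, 8, 4, 5, 9] cursor@91
After 7 (delete_current): list=[55, 7, 3, 8, 4, 5, 9] cursor@7
After 8 (insert_before(84)): list=[55, 84, 7, 3, 8, 4, 5, 9] cursor@7
After 9 (delete_current): list=[55, 84, 3, 8, 4, 5, 9] cursor@3

Answer: 3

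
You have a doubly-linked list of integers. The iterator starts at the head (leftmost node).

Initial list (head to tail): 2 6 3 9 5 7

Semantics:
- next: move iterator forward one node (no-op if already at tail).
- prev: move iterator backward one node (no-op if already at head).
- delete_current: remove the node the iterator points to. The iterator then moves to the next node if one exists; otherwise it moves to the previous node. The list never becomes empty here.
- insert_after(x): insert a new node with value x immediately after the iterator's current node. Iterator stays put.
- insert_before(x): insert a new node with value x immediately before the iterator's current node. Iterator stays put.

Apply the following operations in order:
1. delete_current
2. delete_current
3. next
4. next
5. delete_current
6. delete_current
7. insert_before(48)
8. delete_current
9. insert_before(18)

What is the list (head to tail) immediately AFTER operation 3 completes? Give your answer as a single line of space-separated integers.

Answer: 3 9 5 7

Derivation:
After 1 (delete_current): list=[6, 3, 9, 5, 7] cursor@6
After 2 (delete_current): list=[3, 9, 5, 7] cursor@3
After 3 (next): list=[3, 9, 5, 7] cursor@9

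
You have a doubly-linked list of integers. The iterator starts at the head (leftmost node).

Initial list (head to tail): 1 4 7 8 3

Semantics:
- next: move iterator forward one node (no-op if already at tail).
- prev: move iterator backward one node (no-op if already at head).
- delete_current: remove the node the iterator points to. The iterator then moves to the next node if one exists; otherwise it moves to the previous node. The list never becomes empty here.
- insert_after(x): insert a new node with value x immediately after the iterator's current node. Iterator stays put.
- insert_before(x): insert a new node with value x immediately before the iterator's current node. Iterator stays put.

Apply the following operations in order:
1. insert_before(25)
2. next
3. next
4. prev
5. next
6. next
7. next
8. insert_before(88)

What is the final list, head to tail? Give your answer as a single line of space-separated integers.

Answer: 25 1 4 7 8 88 3

Derivation:
After 1 (insert_before(25)): list=[25, 1, 4, 7, 8, 3] cursor@1
After 2 (next): list=[25, 1, 4, 7, 8, 3] cursor@4
After 3 (next): list=[25, 1, 4, 7, 8, 3] cursor@7
After 4 (prev): list=[25, 1, 4, 7, 8, 3] cursor@4
After 5 (next): list=[25, 1, 4, 7, 8, 3] cursor@7
After 6 (next): list=[25, 1, 4, 7, 8, 3] cursor@8
After 7 (next): list=[25, 1, 4, 7, 8, 3] cursor@3
After 8 (insert_before(88)): list=[25, 1, 4, 7, 8, 88, 3] cursor@3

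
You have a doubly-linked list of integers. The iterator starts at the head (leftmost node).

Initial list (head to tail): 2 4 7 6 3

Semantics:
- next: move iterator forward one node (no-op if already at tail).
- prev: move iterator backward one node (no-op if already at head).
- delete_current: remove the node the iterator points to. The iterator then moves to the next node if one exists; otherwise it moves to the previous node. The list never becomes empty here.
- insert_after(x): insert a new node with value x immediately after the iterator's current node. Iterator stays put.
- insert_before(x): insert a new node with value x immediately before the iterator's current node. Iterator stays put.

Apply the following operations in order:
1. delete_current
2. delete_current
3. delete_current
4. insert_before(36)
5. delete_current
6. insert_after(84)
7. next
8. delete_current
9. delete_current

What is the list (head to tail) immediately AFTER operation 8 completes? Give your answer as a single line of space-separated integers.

Answer: 36 3

Derivation:
After 1 (delete_current): list=[4, 7, 6, 3] cursor@4
After 2 (delete_current): list=[7, 6, 3] cursor@7
After 3 (delete_current): list=[6, 3] cursor@6
After 4 (insert_before(36)): list=[36, 6, 3] cursor@6
After 5 (delete_current): list=[36, 3] cursor@3
After 6 (insert_after(84)): list=[36, 3, 84] cursor@3
After 7 (next): list=[36, 3, 84] cursor@84
After 8 (delete_current): list=[36, 3] cursor@3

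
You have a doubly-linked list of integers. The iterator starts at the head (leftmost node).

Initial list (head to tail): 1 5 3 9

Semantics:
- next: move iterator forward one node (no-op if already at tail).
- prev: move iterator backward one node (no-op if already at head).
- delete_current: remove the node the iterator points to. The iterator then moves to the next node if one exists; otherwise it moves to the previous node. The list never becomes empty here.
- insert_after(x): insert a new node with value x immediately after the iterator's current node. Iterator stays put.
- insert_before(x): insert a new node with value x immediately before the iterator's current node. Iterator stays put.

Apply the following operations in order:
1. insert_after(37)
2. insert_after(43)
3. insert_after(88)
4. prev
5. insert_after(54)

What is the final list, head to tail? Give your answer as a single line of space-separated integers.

After 1 (insert_after(37)): list=[1, 37, 5, 3, 9] cursor@1
After 2 (insert_after(43)): list=[1, 43, 37, 5, 3, 9] cursor@1
After 3 (insert_after(88)): list=[1, 88, 43, 37, 5, 3, 9] cursor@1
After 4 (prev): list=[1, 88, 43, 37, 5, 3, 9] cursor@1
After 5 (insert_after(54)): list=[1, 54, 88, 43, 37, 5, 3, 9] cursor@1

Answer: 1 54 88 43 37 5 3 9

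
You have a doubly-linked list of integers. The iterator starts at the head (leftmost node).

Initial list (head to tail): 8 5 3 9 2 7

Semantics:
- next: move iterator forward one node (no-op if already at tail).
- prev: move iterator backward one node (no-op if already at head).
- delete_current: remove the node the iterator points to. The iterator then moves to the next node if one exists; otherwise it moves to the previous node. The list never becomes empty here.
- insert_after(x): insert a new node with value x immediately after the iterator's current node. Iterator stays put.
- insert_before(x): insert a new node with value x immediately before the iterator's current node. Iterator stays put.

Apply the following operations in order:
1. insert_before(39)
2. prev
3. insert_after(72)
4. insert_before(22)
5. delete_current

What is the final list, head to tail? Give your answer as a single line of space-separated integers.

Answer: 22 72 8 5 3 9 2 7

Derivation:
After 1 (insert_before(39)): list=[39, 8, 5, 3, 9, 2, 7] cursor@8
After 2 (prev): list=[39, 8, 5, 3, 9, 2, 7] cursor@39
After 3 (insert_after(72)): list=[39, 72, 8, 5, 3, 9, 2, 7] cursor@39
After 4 (insert_before(22)): list=[22, 39, 72, 8, 5, 3, 9, 2, 7] cursor@39
After 5 (delete_current): list=[22, 72, 8, 5, 3, 9, 2, 7] cursor@72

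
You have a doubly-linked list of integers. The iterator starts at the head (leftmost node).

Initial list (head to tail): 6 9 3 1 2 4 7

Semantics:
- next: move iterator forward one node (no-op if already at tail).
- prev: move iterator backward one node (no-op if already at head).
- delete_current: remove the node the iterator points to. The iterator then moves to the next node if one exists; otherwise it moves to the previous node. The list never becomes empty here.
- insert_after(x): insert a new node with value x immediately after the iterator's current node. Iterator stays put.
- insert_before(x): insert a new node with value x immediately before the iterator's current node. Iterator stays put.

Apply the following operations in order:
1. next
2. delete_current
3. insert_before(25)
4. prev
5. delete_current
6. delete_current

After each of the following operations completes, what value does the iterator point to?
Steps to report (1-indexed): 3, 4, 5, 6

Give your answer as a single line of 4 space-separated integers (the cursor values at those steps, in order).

Answer: 3 25 3 1

Derivation:
After 1 (next): list=[6, 9, 3, 1, 2, 4, 7] cursor@9
After 2 (delete_current): list=[6, 3, 1, 2, 4, 7] cursor@3
After 3 (insert_before(25)): list=[6, 25, 3, 1, 2, 4, 7] cursor@3
After 4 (prev): list=[6, 25, 3, 1, 2, 4, 7] cursor@25
After 5 (delete_current): list=[6, 3, 1, 2, 4, 7] cursor@3
After 6 (delete_current): list=[6, 1, 2, 4, 7] cursor@1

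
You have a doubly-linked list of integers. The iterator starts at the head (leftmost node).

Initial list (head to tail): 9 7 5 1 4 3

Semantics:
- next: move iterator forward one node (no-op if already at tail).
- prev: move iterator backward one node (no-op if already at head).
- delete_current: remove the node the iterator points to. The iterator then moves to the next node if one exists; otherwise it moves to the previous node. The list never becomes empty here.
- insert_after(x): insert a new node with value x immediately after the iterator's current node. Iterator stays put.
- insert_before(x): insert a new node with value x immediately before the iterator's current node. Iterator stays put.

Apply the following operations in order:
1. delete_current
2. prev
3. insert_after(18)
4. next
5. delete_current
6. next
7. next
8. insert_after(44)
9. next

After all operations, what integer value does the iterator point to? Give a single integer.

After 1 (delete_current): list=[7, 5, 1, 4, 3] cursor@7
After 2 (prev): list=[7, 5, 1, 4, 3] cursor@7
After 3 (insert_after(18)): list=[7, 18, 5, 1, 4, 3] cursor@7
After 4 (next): list=[7, 18, 5, 1, 4, 3] cursor@18
After 5 (delete_current): list=[7, 5, 1, 4, 3] cursor@5
After 6 (next): list=[7, 5, 1, 4, 3] cursor@1
After 7 (next): list=[7, 5, 1, 4, 3] cursor@4
After 8 (insert_after(44)): list=[7, 5, 1, 4, 44, 3] cursor@4
After 9 (next): list=[7, 5, 1, 4, 44, 3] cursor@44

Answer: 44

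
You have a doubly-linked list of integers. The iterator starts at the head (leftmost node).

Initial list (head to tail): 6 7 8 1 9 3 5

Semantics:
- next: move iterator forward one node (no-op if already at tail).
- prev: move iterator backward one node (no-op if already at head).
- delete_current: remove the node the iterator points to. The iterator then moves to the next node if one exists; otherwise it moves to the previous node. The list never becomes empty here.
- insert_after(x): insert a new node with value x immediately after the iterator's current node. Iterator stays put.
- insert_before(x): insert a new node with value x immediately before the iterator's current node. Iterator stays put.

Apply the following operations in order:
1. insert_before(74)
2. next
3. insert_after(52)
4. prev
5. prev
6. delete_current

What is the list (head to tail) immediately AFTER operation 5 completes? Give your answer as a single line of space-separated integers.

Answer: 74 6 7 52 8 1 9 3 5

Derivation:
After 1 (insert_before(74)): list=[74, 6, 7, 8, 1, 9, 3, 5] cursor@6
After 2 (next): list=[74, 6, 7, 8, 1, 9, 3, 5] cursor@7
After 3 (insert_after(52)): list=[74, 6, 7, 52, 8, 1, 9, 3, 5] cursor@7
After 4 (prev): list=[74, 6, 7, 52, 8, 1, 9, 3, 5] cursor@6
After 5 (prev): list=[74, 6, 7, 52, 8, 1, 9, 3, 5] cursor@74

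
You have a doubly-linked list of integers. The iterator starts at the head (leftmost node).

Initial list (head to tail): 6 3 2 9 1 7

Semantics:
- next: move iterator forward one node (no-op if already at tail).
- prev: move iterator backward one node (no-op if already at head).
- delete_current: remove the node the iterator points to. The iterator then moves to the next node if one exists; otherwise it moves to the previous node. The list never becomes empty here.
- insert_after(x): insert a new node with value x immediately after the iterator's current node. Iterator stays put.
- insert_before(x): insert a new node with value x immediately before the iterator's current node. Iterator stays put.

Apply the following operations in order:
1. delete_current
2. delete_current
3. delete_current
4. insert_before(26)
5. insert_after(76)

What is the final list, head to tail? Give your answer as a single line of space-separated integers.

After 1 (delete_current): list=[3, 2, 9, 1, 7] cursor@3
After 2 (delete_current): list=[2, 9, 1, 7] cursor@2
After 3 (delete_current): list=[9, 1, 7] cursor@9
After 4 (insert_before(26)): list=[26, 9, 1, 7] cursor@9
After 5 (insert_after(76)): list=[26, 9, 76, 1, 7] cursor@9

Answer: 26 9 76 1 7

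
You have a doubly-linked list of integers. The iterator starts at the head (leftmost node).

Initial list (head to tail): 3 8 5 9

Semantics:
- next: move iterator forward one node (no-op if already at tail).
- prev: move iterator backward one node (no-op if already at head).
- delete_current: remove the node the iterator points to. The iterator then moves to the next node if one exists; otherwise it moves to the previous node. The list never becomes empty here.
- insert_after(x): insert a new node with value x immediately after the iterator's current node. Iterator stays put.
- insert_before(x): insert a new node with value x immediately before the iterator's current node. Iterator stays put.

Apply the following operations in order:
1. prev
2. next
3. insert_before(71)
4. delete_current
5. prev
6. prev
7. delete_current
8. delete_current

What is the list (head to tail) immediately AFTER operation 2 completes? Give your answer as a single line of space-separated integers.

After 1 (prev): list=[3, 8, 5, 9] cursor@3
After 2 (next): list=[3, 8, 5, 9] cursor@8

Answer: 3 8 5 9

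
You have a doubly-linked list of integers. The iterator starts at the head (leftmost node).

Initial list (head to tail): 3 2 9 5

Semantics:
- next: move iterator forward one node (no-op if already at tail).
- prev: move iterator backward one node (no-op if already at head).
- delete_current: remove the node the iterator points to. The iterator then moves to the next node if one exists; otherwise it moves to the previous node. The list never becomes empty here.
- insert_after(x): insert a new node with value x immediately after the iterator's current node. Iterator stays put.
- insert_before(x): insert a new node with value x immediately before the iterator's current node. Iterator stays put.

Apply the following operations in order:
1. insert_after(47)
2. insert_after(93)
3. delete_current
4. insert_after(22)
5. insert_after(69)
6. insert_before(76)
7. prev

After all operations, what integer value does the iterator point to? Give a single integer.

After 1 (insert_after(47)): list=[3, 47, 2, 9, 5] cursor@3
After 2 (insert_after(93)): list=[3, 93, 47, 2, 9, 5] cursor@3
After 3 (delete_current): list=[93, 47, 2, 9, 5] cursor@93
After 4 (insert_after(22)): list=[93, 22, 47, 2, 9, 5] cursor@93
After 5 (insert_after(69)): list=[93, 69, 22, 47, 2, 9, 5] cursor@93
After 6 (insert_before(76)): list=[76, 93, 69, 22, 47, 2, 9, 5] cursor@93
After 7 (prev): list=[76, 93, 69, 22, 47, 2, 9, 5] cursor@76

Answer: 76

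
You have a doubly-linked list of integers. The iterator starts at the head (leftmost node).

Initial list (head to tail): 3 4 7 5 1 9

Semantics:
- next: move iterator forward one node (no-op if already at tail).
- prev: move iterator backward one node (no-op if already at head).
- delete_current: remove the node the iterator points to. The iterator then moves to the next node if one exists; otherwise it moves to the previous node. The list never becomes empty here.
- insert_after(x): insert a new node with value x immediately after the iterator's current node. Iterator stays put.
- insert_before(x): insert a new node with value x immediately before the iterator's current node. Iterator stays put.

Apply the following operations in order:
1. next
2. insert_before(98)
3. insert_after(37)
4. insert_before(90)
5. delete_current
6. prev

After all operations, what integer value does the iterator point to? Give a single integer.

Answer: 90

Derivation:
After 1 (next): list=[3, 4, 7, 5, 1, 9] cursor@4
After 2 (insert_before(98)): list=[3, 98, 4, 7, 5, 1, 9] cursor@4
After 3 (insert_after(37)): list=[3, 98, 4, 37, 7, 5, 1, 9] cursor@4
After 4 (insert_before(90)): list=[3, 98, 90, 4, 37, 7, 5, 1, 9] cursor@4
After 5 (delete_current): list=[3, 98, 90, 37, 7, 5, 1, 9] cursor@37
After 6 (prev): list=[3, 98, 90, 37, 7, 5, 1, 9] cursor@90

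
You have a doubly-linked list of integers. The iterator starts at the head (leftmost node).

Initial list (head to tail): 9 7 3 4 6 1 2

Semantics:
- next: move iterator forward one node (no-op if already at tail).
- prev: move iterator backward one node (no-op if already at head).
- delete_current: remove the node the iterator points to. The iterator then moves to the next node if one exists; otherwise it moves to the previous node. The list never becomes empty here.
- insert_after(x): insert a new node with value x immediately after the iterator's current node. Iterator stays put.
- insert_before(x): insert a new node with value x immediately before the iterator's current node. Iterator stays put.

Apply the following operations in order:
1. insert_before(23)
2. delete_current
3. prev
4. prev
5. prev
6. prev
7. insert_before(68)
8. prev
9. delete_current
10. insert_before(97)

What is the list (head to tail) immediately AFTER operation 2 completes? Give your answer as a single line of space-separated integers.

Answer: 23 7 3 4 6 1 2

Derivation:
After 1 (insert_before(23)): list=[23, 9, 7, 3, 4, 6, 1, 2] cursor@9
After 2 (delete_current): list=[23, 7, 3, 4, 6, 1, 2] cursor@7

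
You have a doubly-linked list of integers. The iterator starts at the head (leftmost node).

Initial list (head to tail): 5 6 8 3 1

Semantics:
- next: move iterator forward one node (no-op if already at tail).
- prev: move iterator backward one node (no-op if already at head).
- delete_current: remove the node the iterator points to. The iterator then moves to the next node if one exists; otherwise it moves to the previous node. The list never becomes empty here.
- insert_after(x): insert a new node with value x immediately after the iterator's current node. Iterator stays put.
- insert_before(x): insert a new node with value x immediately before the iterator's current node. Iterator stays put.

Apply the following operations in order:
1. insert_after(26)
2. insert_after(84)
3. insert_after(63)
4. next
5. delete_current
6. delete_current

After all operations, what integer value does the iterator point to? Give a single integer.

After 1 (insert_after(26)): list=[5, 26, 6, 8, 3, 1] cursor@5
After 2 (insert_after(84)): list=[5, 84, 26, 6, 8, 3, 1] cursor@5
After 3 (insert_after(63)): list=[5, 63, 84, 26, 6, 8, 3, 1] cursor@5
After 4 (next): list=[5, 63, 84, 26, 6, 8, 3, 1] cursor@63
After 5 (delete_current): list=[5, 84, 26, 6, 8, 3, 1] cursor@84
After 6 (delete_current): list=[5, 26, 6, 8, 3, 1] cursor@26

Answer: 26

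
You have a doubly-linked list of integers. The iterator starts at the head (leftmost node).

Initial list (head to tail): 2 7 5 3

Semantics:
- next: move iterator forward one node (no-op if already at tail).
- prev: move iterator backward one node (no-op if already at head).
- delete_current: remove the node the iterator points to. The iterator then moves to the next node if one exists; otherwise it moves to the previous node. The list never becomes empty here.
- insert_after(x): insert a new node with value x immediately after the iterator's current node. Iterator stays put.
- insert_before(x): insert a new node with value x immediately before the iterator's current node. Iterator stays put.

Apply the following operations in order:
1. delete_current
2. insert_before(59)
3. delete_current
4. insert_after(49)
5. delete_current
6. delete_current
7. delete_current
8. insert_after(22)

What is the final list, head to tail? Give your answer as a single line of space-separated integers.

After 1 (delete_current): list=[7, 5, 3] cursor@7
After 2 (insert_before(59)): list=[59, 7, 5, 3] cursor@7
After 3 (delete_current): list=[59, 5, 3] cursor@5
After 4 (insert_after(49)): list=[59, 5, 49, 3] cursor@5
After 5 (delete_current): list=[59, 49, 3] cursor@49
After 6 (delete_current): list=[59, 3] cursor@3
After 7 (delete_current): list=[59] cursor@59
After 8 (insert_after(22)): list=[59, 22] cursor@59

Answer: 59 22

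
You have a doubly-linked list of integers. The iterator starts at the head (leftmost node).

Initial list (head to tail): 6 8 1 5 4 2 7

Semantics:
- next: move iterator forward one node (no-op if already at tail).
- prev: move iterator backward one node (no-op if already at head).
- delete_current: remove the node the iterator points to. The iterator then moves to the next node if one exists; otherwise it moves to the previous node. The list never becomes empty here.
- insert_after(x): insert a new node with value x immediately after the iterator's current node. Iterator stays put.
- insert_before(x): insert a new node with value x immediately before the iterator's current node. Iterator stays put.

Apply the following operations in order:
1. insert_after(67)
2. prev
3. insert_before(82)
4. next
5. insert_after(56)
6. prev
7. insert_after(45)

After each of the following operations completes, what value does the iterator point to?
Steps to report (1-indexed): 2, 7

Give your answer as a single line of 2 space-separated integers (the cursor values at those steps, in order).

After 1 (insert_after(67)): list=[6, 67, 8, 1, 5, 4, 2, 7] cursor@6
After 2 (prev): list=[6, 67, 8, 1, 5, 4, 2, 7] cursor@6
After 3 (insert_before(82)): list=[82, 6, 67, 8, 1, 5, 4, 2, 7] cursor@6
After 4 (next): list=[82, 6, 67, 8, 1, 5, 4, 2, 7] cursor@67
After 5 (insert_after(56)): list=[82, 6, 67, 56, 8, 1, 5, 4, 2, 7] cursor@67
After 6 (prev): list=[82, 6, 67, 56, 8, 1, 5, 4, 2, 7] cursor@6
After 7 (insert_after(45)): list=[82, 6, 45, 67, 56, 8, 1, 5, 4, 2, 7] cursor@6

Answer: 6 6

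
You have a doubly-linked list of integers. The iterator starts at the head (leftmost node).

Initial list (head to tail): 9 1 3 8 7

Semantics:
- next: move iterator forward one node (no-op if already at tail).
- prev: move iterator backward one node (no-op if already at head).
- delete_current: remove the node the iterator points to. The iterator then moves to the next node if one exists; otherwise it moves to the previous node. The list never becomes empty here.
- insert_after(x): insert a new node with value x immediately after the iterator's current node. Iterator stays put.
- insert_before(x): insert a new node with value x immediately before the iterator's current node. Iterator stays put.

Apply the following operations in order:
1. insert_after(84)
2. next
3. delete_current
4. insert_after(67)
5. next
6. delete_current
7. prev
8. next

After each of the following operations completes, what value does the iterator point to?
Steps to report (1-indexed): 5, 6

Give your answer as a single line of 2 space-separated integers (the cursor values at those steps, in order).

After 1 (insert_after(84)): list=[9, 84, 1, 3, 8, 7] cursor@9
After 2 (next): list=[9, 84, 1, 3, 8, 7] cursor@84
After 3 (delete_current): list=[9, 1, 3, 8, 7] cursor@1
After 4 (insert_after(67)): list=[9, 1, 67, 3, 8, 7] cursor@1
After 5 (next): list=[9, 1, 67, 3, 8, 7] cursor@67
After 6 (delete_current): list=[9, 1, 3, 8, 7] cursor@3
After 7 (prev): list=[9, 1, 3, 8, 7] cursor@1
After 8 (next): list=[9, 1, 3, 8, 7] cursor@3

Answer: 67 3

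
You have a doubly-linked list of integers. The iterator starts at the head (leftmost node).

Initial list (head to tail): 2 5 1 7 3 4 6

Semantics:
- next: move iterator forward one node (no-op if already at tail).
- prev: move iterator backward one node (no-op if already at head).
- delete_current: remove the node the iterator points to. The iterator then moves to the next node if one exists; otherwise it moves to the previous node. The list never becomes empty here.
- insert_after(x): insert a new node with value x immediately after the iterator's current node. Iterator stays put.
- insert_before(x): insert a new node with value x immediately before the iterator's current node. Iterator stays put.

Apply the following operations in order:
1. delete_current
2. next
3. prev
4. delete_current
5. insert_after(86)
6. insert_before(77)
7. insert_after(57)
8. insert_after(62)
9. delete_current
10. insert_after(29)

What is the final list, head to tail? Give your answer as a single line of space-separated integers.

After 1 (delete_current): list=[5, 1, 7, 3, 4, 6] cursor@5
After 2 (next): list=[5, 1, 7, 3, 4, 6] cursor@1
After 3 (prev): list=[5, 1, 7, 3, 4, 6] cursor@5
After 4 (delete_current): list=[1, 7, 3, 4, 6] cursor@1
After 5 (insert_after(86)): list=[1, 86, 7, 3, 4, 6] cursor@1
After 6 (insert_before(77)): list=[77, 1, 86, 7, 3, 4, 6] cursor@1
After 7 (insert_after(57)): list=[77, 1, 57, 86, 7, 3, 4, 6] cursor@1
After 8 (insert_after(62)): list=[77, 1, 62, 57, 86, 7, 3, 4, 6] cursor@1
After 9 (delete_current): list=[77, 62, 57, 86, 7, 3, 4, 6] cursor@62
After 10 (insert_after(29)): list=[77, 62, 29, 57, 86, 7, 3, 4, 6] cursor@62

Answer: 77 62 29 57 86 7 3 4 6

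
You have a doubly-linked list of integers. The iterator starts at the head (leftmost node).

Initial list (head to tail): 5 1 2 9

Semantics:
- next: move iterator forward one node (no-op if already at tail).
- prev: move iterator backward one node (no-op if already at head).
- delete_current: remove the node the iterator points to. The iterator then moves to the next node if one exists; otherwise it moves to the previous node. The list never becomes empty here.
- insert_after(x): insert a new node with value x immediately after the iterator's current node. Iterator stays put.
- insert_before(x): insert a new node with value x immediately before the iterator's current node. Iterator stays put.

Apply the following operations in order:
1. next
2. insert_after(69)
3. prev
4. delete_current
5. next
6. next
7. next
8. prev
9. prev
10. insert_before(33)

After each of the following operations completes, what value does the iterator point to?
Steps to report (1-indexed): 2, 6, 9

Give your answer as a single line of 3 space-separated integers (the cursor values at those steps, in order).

After 1 (next): list=[5, 1, 2, 9] cursor@1
After 2 (insert_after(69)): list=[5, 1, 69, 2, 9] cursor@1
After 3 (prev): list=[5, 1, 69, 2, 9] cursor@5
After 4 (delete_current): list=[1, 69, 2, 9] cursor@1
After 5 (next): list=[1, 69, 2, 9] cursor@69
After 6 (next): list=[1, 69, 2, 9] cursor@2
After 7 (next): list=[1, 69, 2, 9] cursor@9
After 8 (prev): list=[1, 69, 2, 9] cursor@2
After 9 (prev): list=[1, 69, 2, 9] cursor@69
After 10 (insert_before(33)): list=[1, 33, 69, 2, 9] cursor@69

Answer: 1 2 69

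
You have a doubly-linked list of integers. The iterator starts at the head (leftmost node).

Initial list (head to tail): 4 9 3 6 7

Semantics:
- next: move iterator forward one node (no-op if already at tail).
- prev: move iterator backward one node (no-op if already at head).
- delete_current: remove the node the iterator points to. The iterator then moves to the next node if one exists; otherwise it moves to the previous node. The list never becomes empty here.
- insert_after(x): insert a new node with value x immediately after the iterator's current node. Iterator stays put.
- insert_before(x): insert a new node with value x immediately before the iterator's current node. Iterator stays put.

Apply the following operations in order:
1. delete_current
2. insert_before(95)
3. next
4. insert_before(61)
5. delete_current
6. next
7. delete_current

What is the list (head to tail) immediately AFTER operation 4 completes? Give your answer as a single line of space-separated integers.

After 1 (delete_current): list=[9, 3, 6, 7] cursor@9
After 2 (insert_before(95)): list=[95, 9, 3, 6, 7] cursor@9
After 3 (next): list=[95, 9, 3, 6, 7] cursor@3
After 4 (insert_before(61)): list=[95, 9, 61, 3, 6, 7] cursor@3

Answer: 95 9 61 3 6 7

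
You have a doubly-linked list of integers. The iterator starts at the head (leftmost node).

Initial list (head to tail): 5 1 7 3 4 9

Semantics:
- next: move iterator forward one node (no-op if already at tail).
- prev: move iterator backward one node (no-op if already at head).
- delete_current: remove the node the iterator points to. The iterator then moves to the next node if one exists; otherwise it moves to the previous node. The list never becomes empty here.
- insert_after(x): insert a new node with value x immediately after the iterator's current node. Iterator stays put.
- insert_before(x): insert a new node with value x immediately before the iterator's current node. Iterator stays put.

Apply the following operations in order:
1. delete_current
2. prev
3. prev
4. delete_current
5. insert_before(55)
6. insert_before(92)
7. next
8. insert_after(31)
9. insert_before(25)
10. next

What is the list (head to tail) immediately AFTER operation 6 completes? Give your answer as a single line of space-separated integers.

After 1 (delete_current): list=[1, 7, 3, 4, 9] cursor@1
After 2 (prev): list=[1, 7, 3, 4, 9] cursor@1
After 3 (prev): list=[1, 7, 3, 4, 9] cursor@1
After 4 (delete_current): list=[7, 3, 4, 9] cursor@7
After 5 (insert_before(55)): list=[55, 7, 3, 4, 9] cursor@7
After 6 (insert_before(92)): list=[55, 92, 7, 3, 4, 9] cursor@7

Answer: 55 92 7 3 4 9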